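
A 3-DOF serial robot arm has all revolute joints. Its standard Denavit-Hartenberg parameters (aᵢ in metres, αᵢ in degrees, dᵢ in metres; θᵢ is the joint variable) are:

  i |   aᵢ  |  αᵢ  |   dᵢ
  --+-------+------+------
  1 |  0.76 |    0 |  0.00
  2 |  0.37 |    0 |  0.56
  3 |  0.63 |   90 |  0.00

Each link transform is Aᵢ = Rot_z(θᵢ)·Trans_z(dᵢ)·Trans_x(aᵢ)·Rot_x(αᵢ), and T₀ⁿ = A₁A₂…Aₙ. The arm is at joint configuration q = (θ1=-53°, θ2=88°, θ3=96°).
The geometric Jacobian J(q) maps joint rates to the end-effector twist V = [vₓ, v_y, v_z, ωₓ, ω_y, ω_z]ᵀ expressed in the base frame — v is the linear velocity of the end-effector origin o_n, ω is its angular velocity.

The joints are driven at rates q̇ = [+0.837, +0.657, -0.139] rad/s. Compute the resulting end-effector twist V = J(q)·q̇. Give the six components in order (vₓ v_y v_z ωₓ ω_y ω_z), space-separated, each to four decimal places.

o_n = [0.3471, 0.0807, 0.5600]
J₁: ẑ×o_n = [-0.0807, 0.3471, 0.0000], ω = ẑ
J2: z=[0.0000, 0.0000, 1.0000] o=[0.4574, -0.6070, 0.0000] → [-0.6877, -0.1102, 0.0000, 0.0000, 0.0000, 1.0000]
J3: z=[0.0000, 0.0000, 1.0000] o=[0.7605, -0.3947, 0.5600] → [-0.4755, -0.4133, 0.0000, 0.0000, 0.0000, 1.0000]
V = J·q̇ = [-0.4533, 0.2756, 0.0000, 0.0000, 0.0000, 1.3550]

-0.4533 0.2756 0.0000 0.0000 0.0000 1.3550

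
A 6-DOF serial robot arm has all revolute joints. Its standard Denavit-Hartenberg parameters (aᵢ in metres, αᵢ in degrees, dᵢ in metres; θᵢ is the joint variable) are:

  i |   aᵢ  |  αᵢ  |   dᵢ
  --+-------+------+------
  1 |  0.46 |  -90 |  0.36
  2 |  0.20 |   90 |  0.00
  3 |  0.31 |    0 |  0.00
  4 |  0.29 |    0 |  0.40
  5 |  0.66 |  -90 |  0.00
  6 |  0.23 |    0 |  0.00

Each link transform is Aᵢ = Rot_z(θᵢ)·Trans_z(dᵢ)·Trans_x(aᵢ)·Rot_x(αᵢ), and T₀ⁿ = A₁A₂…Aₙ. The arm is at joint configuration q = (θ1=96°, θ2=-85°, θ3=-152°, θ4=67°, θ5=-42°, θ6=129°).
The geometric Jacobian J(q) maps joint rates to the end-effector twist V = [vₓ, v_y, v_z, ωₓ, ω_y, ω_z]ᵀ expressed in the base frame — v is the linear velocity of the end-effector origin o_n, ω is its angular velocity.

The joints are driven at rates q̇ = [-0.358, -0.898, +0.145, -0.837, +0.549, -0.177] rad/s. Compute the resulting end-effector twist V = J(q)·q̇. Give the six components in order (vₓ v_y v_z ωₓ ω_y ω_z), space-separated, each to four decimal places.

o_n = [0.8195, 0.2956, 0.0221]
J₁: ẑ×o_n = [-0.2956, 0.8195, 0.0000], ω = ẑ
J2: z=[-0.9945, -0.1045, 0.0000] o=[-0.0481, 0.4575, 0.3600] → [0.0353, -0.3360, 0.2517, -0.9945, -0.1045, 0.0000]
J3: z=[0.1041, -0.9907, 0.0872] o=[-0.0499, 0.4748, 0.5592] → [0.5478, 0.1317, 0.8427, 0.1041, -0.9907, 0.0872]
J4: z=[0.1041, -0.9907, 0.0872] o=[0.0973, 0.4663, 0.2866] → [0.2769, 0.0905, 0.6977, 0.1041, -0.9907, 0.0872]
J5: z=[0.1041, -0.9907, 0.0872] o=[0.4261, 0.1024, 0.3466] → [0.3046, 0.0681, 0.4099, 0.1041, -0.9907, 0.0872]
J6: z=[0.5912, 0.1321, 0.7956] o=[0.9539, 0.1231, -0.0491] → [-0.1279, -0.1490, 0.1198, 0.5912, 0.1321, 0.7956]
V = J·q̇ = [0.1117, 0.0155, -0.4839, 0.7735, 0.2122, -0.5113]

0.1117 0.0155 -0.4839 0.7735 0.2122 -0.5113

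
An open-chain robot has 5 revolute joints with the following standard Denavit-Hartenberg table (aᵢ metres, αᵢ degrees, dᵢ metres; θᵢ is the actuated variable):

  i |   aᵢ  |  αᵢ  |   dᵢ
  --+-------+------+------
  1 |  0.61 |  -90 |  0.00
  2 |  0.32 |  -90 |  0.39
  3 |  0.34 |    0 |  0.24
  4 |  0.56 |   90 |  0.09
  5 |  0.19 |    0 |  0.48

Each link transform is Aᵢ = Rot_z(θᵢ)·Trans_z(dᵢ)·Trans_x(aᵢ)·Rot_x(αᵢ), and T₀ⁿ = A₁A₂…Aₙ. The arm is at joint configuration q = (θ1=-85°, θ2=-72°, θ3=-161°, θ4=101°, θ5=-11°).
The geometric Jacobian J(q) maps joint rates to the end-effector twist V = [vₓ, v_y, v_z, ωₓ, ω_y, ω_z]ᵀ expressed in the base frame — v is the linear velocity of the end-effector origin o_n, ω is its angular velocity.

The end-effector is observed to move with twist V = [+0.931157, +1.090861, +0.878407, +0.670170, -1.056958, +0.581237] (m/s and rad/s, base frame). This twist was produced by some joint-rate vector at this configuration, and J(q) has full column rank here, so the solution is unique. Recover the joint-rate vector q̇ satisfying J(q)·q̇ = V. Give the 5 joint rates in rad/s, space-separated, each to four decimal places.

0.9050 0.5960 0.5670 0.5900 -0.0410

o_n = [1.4582, -0.7516, -0.1325]
J₁: ẑ×o_n = [0.7516, 1.4582, -0.0000], ω = ẑ
J2: z=[0.9962, 0.0872, 0.0000] o=[0.0532, -0.6077, 0.0000] → [-0.0116, 0.1320, -0.2658, 0.9962, 0.0872, 0.0000]
J3: z=[0.0829, -0.9474, -0.3090] o=[0.4503, -0.6722, 0.3043] → [0.3894, -0.2753, 0.9484, 0.0829, -0.9474, -0.3090]
J4: z=[0.0829, -0.9474, -0.3090] o=[0.5718, -0.7910, -0.0756] → [0.0662, -0.2692, 0.8431, 0.0829, -0.9474, -0.3090]
J5: z=[0.4748, 0.3102, -0.8236] o=[1.0699, -0.9202, 0.1629] → [0.0472, -0.1795, -0.0404, 0.4748, 0.3102, -0.8236]
q̇ = J⁺·V = [0.9050, 0.5960, 0.5670, 0.5900, -0.0410]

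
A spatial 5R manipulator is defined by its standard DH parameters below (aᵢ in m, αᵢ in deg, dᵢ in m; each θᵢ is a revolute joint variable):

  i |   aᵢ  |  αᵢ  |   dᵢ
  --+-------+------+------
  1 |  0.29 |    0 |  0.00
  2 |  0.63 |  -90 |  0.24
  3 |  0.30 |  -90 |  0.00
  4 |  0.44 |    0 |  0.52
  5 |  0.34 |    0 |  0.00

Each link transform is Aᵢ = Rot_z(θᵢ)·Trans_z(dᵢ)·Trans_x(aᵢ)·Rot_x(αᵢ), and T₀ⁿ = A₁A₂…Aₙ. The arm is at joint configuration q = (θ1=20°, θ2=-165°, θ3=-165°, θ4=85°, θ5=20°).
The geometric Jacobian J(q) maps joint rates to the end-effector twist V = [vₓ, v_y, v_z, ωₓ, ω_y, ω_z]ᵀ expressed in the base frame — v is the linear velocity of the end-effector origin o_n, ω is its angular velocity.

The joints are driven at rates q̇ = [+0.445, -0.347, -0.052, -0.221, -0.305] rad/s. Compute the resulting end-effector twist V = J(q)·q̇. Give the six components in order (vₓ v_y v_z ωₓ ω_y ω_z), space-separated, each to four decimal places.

o_n = [-0.5955, 0.4274, 0.8071]
J₁: ẑ×o_n = [-0.4274, -0.5955, 0.0000], ω = ẑ
J2: z=[0.0000, 0.0000, 1.0000] o=[0.2725, 0.0992, 0.0000] → [-0.3282, -0.8680, 0.0000, 0.0000, 0.0000, 1.0000]
J3: z=[0.5736, -0.8192, 0.0000] o=[-0.2436, -0.2622, 0.2400] → [-0.4645, -0.3253, 0.1072, 0.5736, -0.8192, 0.0000]
J4: z=[-0.2120, -0.1485, 0.9659] o=[-0.0062, -0.0960, 0.3176] → [-0.5782, -0.4655, -0.1984, -0.2120, -0.1485, 0.9659]
J5: z=[-0.2120, -0.1485, 0.9659] o=[-0.3375, 0.2071, 0.8299] → [-0.2094, -0.2540, -0.0850, -0.2120, -0.1485, 0.9659]
V = J·q̇ = [0.1395, 0.2335, 0.0642, 0.0817, 0.1207, -0.4101]

0.1395 0.2335 0.0642 0.0817 0.1207 -0.4101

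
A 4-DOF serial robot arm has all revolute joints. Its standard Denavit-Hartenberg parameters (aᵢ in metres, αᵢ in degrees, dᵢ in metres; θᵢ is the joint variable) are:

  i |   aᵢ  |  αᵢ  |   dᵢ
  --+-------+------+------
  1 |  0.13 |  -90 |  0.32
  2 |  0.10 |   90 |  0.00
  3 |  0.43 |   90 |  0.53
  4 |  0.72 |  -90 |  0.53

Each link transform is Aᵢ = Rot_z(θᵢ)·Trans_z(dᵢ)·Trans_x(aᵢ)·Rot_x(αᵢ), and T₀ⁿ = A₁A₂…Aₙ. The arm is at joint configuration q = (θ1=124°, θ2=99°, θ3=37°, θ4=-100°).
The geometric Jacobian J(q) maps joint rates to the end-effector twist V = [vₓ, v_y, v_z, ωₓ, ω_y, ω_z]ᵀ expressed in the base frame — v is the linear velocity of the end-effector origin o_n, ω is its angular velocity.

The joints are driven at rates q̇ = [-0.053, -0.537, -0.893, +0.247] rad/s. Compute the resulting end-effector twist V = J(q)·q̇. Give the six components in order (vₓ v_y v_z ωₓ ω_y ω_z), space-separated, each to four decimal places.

o_n = [0.2829, 0.0093, -0.3064]
J₁: ẑ×o_n = [-0.0093, 0.2829, 0.0000], ω = ẑ
J2: z=[-0.8290, -0.5592, 0.0000] o=[-0.0727, 0.1078, 0.3200] → [0.3503, -0.5193, 0.2805, -0.8290, -0.5592, 0.0000]
J3: z=[-0.5523, 0.8188, -0.1564] o=[-0.0639, 0.0948, 0.2212] → [-0.4454, -0.3457, -0.2368, -0.5523, 0.8188, -0.1564]
J4: z=[0.7147, 0.3685, -0.5944] o=[-0.5412, 0.3395, -0.2009] → [-0.2352, -0.4144, -0.5398, 0.7147, 0.3685, -0.5944]
V = J·q̇ = [0.1520, 0.4702, -0.0725, 1.1149, -0.3399, -0.0601]

0.1520 0.4702 -0.0725 1.1149 -0.3399 -0.0601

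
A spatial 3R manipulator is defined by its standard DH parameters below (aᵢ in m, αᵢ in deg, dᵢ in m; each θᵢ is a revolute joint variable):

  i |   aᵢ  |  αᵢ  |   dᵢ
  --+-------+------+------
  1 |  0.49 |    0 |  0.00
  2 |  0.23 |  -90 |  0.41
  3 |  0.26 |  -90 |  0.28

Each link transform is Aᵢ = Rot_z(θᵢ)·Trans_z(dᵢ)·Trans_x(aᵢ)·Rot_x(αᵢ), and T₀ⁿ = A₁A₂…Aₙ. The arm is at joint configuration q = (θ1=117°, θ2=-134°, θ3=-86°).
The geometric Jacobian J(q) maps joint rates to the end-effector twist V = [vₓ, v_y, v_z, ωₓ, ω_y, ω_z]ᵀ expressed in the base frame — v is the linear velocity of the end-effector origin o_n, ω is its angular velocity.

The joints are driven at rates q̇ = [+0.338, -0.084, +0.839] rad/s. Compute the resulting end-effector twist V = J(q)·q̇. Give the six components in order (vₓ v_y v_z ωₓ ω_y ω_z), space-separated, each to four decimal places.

o_n = [0.0967, 0.6318, 0.6694]
J₁: ẑ×o_n = [-0.6318, 0.0967, 0.0000], ω = ẑ
J2: z=[0.0000, 0.0000, 1.0000] o=[-0.2225, 0.4366, 0.0000] → [-0.1952, 0.3192, 0.0000, 0.0000, 0.0000, 1.0000]
J3: z=[0.2924, 0.9563, 0.0000] o=[-0.0025, 0.3693, 0.4100] → [0.2480, -0.0758, -0.0181, 0.2924, 0.9563, 0.0000]
V = J·q̇ = [0.0109, -0.0577, -0.0152, 0.2453, 0.8023, 0.2540]

0.0109 -0.0577 -0.0152 0.2453 0.8023 0.2540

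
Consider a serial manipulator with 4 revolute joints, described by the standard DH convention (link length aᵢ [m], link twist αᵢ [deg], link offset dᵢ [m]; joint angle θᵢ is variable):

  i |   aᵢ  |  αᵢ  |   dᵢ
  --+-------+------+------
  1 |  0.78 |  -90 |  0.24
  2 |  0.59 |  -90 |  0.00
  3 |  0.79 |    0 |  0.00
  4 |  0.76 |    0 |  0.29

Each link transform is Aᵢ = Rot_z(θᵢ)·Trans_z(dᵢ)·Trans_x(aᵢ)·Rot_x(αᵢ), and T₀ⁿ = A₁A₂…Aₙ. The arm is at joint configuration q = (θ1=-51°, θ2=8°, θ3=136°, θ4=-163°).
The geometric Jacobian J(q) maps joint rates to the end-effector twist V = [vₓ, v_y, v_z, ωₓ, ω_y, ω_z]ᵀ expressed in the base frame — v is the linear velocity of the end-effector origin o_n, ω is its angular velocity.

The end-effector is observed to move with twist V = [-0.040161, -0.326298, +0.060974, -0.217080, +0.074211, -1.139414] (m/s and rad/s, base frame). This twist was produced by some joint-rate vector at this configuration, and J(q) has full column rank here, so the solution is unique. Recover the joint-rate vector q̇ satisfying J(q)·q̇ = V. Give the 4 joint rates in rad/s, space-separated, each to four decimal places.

o_n = [0.7427, -1.2409, -0.1444]
J₁: ẑ×o_n = [1.2409, 0.7427, -0.0000], ω = ẑ
J2: z=[0.7771, 0.6293, 0.0000] o=[0.4909, -0.6062, 0.2400] → [-0.2419, 0.2988, -0.6517, 0.7771, 0.6293, 0.0000]
J3: z=[-0.0876, 0.1082, -0.9903] o=[0.8586, -1.0602, 0.1579] → [-0.2116, 0.0883, 0.0284, -0.0876, 0.1082, -0.9903]
J4: z=[-0.0876, 0.1082, -0.9903] o=[0.0779, -0.9682, 0.2370] → [-0.3112, -0.6917, -0.0480, -0.0876, 0.1082, -0.9903]
q̇ = J⁺·V = [0.2430, -0.1220, 0.6350, 0.7610]

0.2430 -0.1220 0.6350 0.7610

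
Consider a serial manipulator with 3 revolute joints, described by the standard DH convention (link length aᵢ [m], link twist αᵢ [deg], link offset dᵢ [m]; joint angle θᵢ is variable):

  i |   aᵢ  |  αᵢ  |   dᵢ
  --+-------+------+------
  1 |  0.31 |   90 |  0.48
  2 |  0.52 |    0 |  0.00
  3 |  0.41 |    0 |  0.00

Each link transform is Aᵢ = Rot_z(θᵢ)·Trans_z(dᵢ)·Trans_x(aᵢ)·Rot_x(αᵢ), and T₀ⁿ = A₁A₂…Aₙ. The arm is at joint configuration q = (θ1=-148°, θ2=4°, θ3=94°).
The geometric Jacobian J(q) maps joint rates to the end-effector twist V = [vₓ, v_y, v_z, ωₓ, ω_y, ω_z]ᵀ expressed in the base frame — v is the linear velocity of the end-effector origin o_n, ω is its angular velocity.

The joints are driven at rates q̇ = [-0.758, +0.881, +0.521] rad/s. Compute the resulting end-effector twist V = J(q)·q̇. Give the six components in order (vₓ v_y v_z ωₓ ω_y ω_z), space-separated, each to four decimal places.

0.1999 0.8146 0.3770 -0.7429 1.1890 -0.7580

o_n = [-0.6544, -0.4089, 0.9223]
J₁: ẑ×o_n = [0.4089, -0.6544, 0.0000], ω = ẑ
J2: z=[-0.5299, 0.8480, 0.0000] o=[-0.2629, -0.1643, 0.4800] → [0.3751, 0.2344, 0.4617, -0.5299, 0.8480, 0.0000]
J3: z=[-0.5299, 0.8480, 0.0000] o=[-0.7028, -0.4392, 0.5163] → [0.3443, 0.2152, -0.0571, -0.5299, 0.8480, 0.0000]
V = J·q̇ = [0.1999, 0.8146, 0.3770, -0.7429, 1.1890, -0.7580]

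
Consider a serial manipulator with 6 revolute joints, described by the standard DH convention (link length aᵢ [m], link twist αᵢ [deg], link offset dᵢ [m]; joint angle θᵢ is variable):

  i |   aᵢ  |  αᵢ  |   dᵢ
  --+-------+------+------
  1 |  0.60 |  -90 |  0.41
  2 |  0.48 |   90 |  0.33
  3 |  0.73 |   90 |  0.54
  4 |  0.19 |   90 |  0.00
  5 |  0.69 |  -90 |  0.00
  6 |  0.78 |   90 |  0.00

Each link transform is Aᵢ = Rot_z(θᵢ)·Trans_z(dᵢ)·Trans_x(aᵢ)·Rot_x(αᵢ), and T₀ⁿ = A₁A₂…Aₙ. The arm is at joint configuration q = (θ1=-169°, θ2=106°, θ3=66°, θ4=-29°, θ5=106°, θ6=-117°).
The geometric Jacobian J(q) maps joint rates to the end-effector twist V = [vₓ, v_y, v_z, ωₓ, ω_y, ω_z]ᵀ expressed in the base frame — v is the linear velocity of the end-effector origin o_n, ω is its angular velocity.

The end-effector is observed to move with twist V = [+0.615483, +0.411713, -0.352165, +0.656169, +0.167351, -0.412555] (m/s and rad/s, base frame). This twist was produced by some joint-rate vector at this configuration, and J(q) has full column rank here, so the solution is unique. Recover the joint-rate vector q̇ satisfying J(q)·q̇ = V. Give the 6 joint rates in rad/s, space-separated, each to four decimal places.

o_n = [-0.0968, -0.6663, -0.4902]
J₁: ẑ×o_n = [0.6663, -0.0968, 0.0000], ω = ẑ
J2: z=[0.1908, -0.9816, 0.0000] o=[-0.5890, -0.1145, 0.4100] → [0.8837, 0.1718, 0.3778, 0.1908, -0.9816, 0.0000]
J3: z=[-0.9436, -0.1834, -0.2756] o=[-0.3961, -0.4132, -0.0514] → [0.0107, -0.4966, 0.2938, -0.9436, -0.1834, -0.2756]
J4: z=[0.1696, 0.4473, -0.8782] o=[-0.6981, -1.1512, -0.4857] → [0.4238, -0.5273, -0.1867, 0.1696, 0.4473, -0.8782]
J5: z=[0.6874, 0.5848, 0.4306] o=[-0.5639, -1.2798, -0.5252] → [-0.2437, 0.1771, 0.1486, 0.6874, 0.5848, 0.4306]
J6: z=[-0.7256, 0.5272, 0.4423] o=[-0.5858, -0.8544, -1.0681] → [0.2214, 0.6355, -0.3943, -0.7256, 0.5272, 0.4423]
q̇ = J⁺·V = [-0.2270, 0.4570, -0.8260, 0.6430, -0.0510, 0.3920]

-0.2270 0.4570 -0.8260 0.6430 -0.0510 0.3920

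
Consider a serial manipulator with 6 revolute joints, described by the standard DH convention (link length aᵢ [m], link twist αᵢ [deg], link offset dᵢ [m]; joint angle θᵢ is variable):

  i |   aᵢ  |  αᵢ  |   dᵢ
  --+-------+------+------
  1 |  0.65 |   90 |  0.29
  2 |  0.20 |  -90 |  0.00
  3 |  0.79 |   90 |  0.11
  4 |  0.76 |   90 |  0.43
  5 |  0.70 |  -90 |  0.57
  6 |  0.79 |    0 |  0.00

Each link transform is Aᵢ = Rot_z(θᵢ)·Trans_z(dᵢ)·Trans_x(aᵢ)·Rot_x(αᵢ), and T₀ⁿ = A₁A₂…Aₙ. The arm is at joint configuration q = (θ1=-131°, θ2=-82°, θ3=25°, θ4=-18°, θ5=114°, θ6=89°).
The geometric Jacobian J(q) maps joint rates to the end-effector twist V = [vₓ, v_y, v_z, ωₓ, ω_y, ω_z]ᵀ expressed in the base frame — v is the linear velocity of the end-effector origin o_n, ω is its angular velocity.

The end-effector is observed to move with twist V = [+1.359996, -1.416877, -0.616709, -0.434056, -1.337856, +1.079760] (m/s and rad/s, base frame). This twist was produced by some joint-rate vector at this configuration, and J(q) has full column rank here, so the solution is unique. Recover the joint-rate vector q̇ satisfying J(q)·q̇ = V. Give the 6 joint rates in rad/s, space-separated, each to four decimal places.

o_n = [-1.0315, -0.5322, -1.5076]
J₁: ẑ×o_n = [0.5322, -1.0315, 0.0000], ω = ẑ
J2: z=[-0.7547, 0.6561, 0.0000] o=[-0.4264, -0.4906, 0.2900] → [-1.1793, -1.3567, 0.4283, -0.7547, 0.6561, 0.0000]
J3: z=[-0.6497, -0.7474, 0.1392] o=[-0.4447, -0.5116, 0.0919] → [1.1983, -1.1208, -0.4252, -0.6497, -0.7474, 0.1392]
J4: z=[-0.7226, 0.5502, -0.4185] o=[-0.3296, -0.8880, -0.6018] → [-0.3495, -0.3608, 0.1290, -0.7226, 0.5502, -0.4185]
J5: z=[0.5449, 0.8259, 0.1450] o=[-0.3170, -0.7451, -1.4631] → [-0.0676, -0.0793, 0.7061, 0.5449, 0.8259, 0.1450]
J6: z=[-0.0947, -0.1112, 0.9893] o=[-0.5896, 0.1126, -1.3928] → [0.6506, -0.4480, 0.0119, -0.0947, -0.1112, 0.9893]
q̇ = J⁺·V = [0.0470, 0.3800, 0.8720, -0.9660, -0.4120, 0.5730]

0.0470 0.3800 0.8720 -0.9660 -0.4120 0.5730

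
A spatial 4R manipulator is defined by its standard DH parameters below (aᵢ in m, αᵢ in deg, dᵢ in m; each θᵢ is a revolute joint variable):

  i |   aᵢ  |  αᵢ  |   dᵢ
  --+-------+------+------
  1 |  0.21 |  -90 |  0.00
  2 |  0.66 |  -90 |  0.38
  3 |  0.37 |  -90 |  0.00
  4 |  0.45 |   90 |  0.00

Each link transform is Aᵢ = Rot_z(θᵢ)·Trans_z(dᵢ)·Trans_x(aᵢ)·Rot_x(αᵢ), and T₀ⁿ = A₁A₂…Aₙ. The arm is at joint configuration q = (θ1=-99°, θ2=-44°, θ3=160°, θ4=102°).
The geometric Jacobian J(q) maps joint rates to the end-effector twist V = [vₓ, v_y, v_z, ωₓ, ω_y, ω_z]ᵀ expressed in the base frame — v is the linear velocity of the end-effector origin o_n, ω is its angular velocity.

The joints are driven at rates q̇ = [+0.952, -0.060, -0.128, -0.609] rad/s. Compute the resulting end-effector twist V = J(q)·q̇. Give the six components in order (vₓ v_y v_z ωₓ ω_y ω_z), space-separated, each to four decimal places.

o_n = [0.2519, -0.2344, 0.5947]
J₁: ẑ×o_n = [0.2344, 0.2519, -0.0000], ω = ẑ
J2: z=[0.9877, -0.1564, 0.0000] o=[-0.0329, -0.2074, 0.0000] → [-0.0930, -0.5873, 0.0179, 0.9877, -0.1564, 0.0000]
J3: z=[-0.1087, -0.6861, -0.7193] o=[0.2682, -0.7358, 0.4585] → [0.2672, 0.0265, -0.0657, -0.1087, -0.6861, -0.7193]
J4: z=[0.9666, 0.0960, -0.2376] o=[0.1823, -0.4690, 0.2170] → [0.0920, -0.3816, 0.2200, 0.9666, 0.0960, -0.2376]
V = J·q̇ = [0.1385, 0.5040, -0.1267, -0.6340, 0.0387, 1.1888]

0.1385 0.5040 -0.1267 -0.6340 0.0387 1.1888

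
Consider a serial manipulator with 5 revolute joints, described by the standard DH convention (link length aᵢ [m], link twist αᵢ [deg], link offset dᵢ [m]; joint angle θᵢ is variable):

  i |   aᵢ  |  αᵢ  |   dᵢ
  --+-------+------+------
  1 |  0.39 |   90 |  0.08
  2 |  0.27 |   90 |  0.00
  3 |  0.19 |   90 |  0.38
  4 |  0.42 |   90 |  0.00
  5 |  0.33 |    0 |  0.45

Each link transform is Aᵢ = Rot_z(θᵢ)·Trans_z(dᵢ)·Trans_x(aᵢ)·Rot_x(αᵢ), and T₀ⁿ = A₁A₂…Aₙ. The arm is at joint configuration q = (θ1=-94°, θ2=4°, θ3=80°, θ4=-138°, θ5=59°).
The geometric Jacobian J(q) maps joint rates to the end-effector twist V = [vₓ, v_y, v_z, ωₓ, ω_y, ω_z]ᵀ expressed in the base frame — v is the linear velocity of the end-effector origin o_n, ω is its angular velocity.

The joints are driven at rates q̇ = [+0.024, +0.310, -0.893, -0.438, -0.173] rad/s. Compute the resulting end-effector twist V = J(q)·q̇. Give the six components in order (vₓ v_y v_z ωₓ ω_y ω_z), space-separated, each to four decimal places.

0.2733 0.4525 -0.1830 -0.4653 0.5152 1.0144

o_n = [0.5286, -0.9034, -0.2073]
J₁: ẑ×o_n = [0.9034, 0.5286, -0.0000], ω = ẑ
J2: z=[-0.9976, 0.0698, 0.0000] o=[-0.0272, -0.3890, 0.0800] → [-0.0200, -0.2866, 0.4743, -0.9976, 0.0698, 0.0000]
J3: z=[-0.0049, -0.0696, -0.9976] o=[-0.0460, -0.6577, 0.0988] → [-0.2238, -0.5747, 0.0412, -0.0049, -0.0696, -0.9976]
J4: z=[0.1047, -0.9921, 0.0687] o=[-0.2368, -0.7040, -0.2779] → [-0.0564, 0.0452, 0.7385, 0.1047, -0.9921, 0.0687]
J5: z=[0.6618, 0.0179, -0.7494] o=[0.0750, -0.6519, -0.0014] → [-0.1922, -0.2037, -0.1746, 0.6618, 0.0179, -0.7494]
V = J·q̇ = [0.2733, 0.4525, -0.1830, -0.4653, 0.5152, 1.0144]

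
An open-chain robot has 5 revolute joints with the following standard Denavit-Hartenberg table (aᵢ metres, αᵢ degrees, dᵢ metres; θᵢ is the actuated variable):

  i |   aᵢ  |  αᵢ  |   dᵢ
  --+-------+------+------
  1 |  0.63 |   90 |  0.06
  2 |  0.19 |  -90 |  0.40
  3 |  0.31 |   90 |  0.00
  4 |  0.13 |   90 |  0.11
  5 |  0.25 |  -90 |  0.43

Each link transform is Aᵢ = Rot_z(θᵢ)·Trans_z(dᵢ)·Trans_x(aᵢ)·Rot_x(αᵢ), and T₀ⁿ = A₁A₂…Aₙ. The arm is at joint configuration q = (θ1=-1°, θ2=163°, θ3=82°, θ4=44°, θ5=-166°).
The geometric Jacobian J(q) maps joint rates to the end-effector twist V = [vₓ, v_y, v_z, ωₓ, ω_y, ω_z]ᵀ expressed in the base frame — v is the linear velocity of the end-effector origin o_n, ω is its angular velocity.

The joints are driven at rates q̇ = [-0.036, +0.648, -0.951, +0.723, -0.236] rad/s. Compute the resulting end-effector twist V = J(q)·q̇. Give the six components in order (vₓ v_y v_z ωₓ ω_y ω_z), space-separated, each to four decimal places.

-0.8951 0.1425 -0.0903 -0.4503 -0.9032 0.9138

o_n = [0.4464, 0.1079, 0.5219]
J₁: ẑ×o_n = [-0.1079, 0.4464, 0.0000], ω = ẑ
J2: z=[-0.0175, -0.9998, 0.0000] o=[0.6299, -0.0110, 0.0600] → [-0.4619, 0.0081, -0.1855, -0.0175, -0.9998, 0.0000]
J3: z=[-0.2923, 0.0051, -0.9563] o=[0.4413, -0.4078, 0.1156] → [0.4952, 0.1139, -0.1508, -0.2923, 0.0051, -0.9563]
J4: z=[-0.9493, -0.1226, 0.2895] o=[0.4054, -0.1001, 0.1282] → [-0.1085, 0.3857, -0.1924, -0.9493, -0.1226, 0.2895]
J5: z=[0.1298, 0.6857, 0.7162] o=[0.2637, -0.0203, 0.0775] → [0.2130, 0.0731, -0.1086, 0.1298, 0.6857, 0.7162]
V = J·q̇ = [-0.8951, 0.1425, -0.0903, -0.4503, -0.9032, 0.9138]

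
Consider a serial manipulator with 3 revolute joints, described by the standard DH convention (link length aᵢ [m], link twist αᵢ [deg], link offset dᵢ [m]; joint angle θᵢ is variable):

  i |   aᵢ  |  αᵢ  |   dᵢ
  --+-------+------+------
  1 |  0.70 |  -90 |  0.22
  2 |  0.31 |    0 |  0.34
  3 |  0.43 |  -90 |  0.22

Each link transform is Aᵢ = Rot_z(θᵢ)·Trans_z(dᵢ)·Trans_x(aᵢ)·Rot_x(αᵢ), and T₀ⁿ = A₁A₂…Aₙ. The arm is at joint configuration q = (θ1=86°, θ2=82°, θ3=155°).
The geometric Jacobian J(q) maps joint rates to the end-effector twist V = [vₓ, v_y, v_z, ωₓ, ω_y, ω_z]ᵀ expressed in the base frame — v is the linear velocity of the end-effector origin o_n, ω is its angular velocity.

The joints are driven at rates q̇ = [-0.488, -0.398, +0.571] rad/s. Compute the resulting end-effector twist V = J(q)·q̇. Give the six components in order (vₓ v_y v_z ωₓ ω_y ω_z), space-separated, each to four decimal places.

0.2797 0.4394 0.0577 -0.1726 0.0121 -0.4880

o_n = [-0.5231, 0.5468, 0.2736]
J₁: ẑ×o_n = [-0.5468, -0.5231, 0.0000], ω = ẑ
J2: z=[-0.9976, 0.0698, 0.0000] o=[0.0488, 0.6983, 0.2200] → [0.0037, 0.0535, 0.1911, -0.9976, 0.0698, 0.0000]
J3: z=[-0.9976, 0.0698, 0.0000] o=[-0.2873, 0.7651, -0.0870] → [0.0252, 0.3597, 0.2342, -0.9976, 0.0698, 0.0000]
V = J·q̇ = [0.2797, 0.4394, 0.0577, -0.1726, 0.0121, -0.4880]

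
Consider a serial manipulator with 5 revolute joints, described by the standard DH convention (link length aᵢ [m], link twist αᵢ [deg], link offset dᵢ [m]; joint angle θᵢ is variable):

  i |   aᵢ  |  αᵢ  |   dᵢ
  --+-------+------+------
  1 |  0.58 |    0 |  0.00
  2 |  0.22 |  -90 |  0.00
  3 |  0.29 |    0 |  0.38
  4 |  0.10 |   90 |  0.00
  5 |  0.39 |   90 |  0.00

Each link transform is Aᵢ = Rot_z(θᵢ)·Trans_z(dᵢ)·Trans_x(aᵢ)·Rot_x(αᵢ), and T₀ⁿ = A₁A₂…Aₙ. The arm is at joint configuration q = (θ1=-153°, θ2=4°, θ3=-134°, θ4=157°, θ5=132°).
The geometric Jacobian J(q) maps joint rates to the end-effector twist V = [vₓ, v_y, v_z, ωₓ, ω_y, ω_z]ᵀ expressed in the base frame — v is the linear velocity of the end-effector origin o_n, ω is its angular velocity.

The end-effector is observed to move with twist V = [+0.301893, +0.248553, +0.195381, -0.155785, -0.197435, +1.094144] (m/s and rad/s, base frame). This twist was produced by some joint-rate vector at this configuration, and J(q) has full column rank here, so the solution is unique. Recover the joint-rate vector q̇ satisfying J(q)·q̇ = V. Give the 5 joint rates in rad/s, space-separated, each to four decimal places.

o_n = [-0.0607, -0.7707, 0.2715]
J₁: ẑ×o_n = [0.7707, -0.0607, 0.0000], ω = ẑ
J2: z=[0.0000, 0.0000, 1.0000] o=[-0.5168, -0.2633, 0.0000] → [0.5074, 0.4561, -0.0000, 0.0000, 0.0000, 1.0000]
J3: z=[0.5150, -0.8572, 0.0000] o=[-0.7054, -0.3766, 0.0000] → [-0.2327, -0.1398, 0.3496, 0.5150, -0.8572, 0.0000]
J4: z=[0.5150, -0.8572, 0.0000] o=[-0.3370, -0.5986, 0.2086] → [-0.0539, -0.0324, 0.1482, 0.5150, -0.8572, 0.0000]
J5: z=[-0.3349, -0.2012, 0.9205] o=[-0.4159, -0.6460, 0.1695] → [0.0943, 0.3611, 0.1132, -0.3349, -0.2012, 0.9205]
q̇ = J⁺·V = [0.2930, 0.2470, 0.5660, -0.4770, 0.6020]

0.2930 0.2470 0.5660 -0.4770 0.6020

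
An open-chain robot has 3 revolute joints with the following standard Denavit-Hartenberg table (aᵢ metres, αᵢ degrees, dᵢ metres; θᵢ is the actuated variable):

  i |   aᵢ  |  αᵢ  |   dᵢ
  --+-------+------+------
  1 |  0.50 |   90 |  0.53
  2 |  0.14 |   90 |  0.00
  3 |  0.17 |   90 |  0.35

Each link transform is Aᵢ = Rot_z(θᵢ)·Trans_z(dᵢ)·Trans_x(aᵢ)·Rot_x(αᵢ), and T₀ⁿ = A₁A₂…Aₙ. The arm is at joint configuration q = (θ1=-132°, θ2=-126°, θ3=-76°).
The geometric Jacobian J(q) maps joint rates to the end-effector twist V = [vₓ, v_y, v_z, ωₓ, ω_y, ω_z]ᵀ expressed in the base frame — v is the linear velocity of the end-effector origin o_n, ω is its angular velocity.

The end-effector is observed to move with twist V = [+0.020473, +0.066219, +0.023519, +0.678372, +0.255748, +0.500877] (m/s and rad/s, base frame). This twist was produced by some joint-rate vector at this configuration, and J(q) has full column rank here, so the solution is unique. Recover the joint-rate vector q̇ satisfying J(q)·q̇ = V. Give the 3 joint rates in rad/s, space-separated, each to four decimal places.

o_n = [0.0487, -0.1924, 0.5892]
J₁: ẑ×o_n = [0.1924, 0.0487, -0.0000], ω = ẑ
J2: z=[-0.7431, 0.6691, 0.0000] o=[-0.3346, -0.3716, 0.5300] → [0.0396, 0.0440, -0.3896, -0.7431, 0.6691, 0.0000]
J3: z=[0.5413, 0.6012, 0.5878] o=[-0.2795, -0.3104, 0.4167] → [0.0343, 0.0996, -0.1334, 0.5413, 0.6012, 0.5878]
q̇ = J⁺·V = [0.0330, -0.3330, 0.7960]

0.0330 -0.3330 0.7960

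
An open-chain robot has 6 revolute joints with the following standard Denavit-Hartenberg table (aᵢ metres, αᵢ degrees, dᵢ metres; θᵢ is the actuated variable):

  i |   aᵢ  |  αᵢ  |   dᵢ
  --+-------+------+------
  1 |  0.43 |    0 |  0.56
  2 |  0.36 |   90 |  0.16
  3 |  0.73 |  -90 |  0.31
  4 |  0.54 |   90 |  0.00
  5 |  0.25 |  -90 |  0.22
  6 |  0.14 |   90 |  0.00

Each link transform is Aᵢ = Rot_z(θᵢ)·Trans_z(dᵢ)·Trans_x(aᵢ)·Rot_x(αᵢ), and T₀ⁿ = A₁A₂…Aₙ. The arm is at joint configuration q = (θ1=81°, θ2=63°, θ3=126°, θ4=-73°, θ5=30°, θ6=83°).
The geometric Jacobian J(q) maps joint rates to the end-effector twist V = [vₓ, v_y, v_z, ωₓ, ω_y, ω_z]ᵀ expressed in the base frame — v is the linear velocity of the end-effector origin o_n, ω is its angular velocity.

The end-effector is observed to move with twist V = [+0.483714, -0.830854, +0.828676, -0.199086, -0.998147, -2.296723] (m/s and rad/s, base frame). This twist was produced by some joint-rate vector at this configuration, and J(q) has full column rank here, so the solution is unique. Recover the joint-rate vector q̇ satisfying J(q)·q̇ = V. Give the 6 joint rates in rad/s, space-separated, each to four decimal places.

o_n = [0.9106, 1.1362, 1.3518]
J₁: ẑ×o_n = [-1.1362, 0.9106, 0.0000], ω = ẑ
J2: z=[0.0000, 0.0000, 1.0000] o=[0.0673, 0.4247, 0.5600] → [-0.7114, 0.8433, 0.0000, 0.0000, 0.0000, 1.0000]
J3: z=[0.5878, 0.8090, 0.0000] o=[-0.2240, 0.6363, 0.7200] → [0.5112, -0.3714, -0.6241, 0.5878, 0.8090, 0.0000]
J4: z=[0.6545, -0.4755, -0.5878] o=[0.3054, 0.6349, 1.3106] → [0.2750, -0.3827, 0.6159, 0.6545, -0.4755, -0.5878]
J5: z=[-0.2829, 0.5669, -0.7737] o=[0.6840, 0.9981, 1.4383] → [0.0578, -0.1998, -0.1675, -0.2829, 0.5669, -0.7737]
J6: z=[0.2163, -0.7481, -0.6273] o=[0.8554, 1.2090, 1.2458] → [-0.1250, -0.0576, 0.0256, 0.2163, -0.7481, -0.6273]
q̇ = J⁺·V = [-0.5700, -0.1820, -0.8840, 0.6790, 0.9440, 0.6620]

-0.5700 -0.1820 -0.8840 0.6790 0.9440 0.6620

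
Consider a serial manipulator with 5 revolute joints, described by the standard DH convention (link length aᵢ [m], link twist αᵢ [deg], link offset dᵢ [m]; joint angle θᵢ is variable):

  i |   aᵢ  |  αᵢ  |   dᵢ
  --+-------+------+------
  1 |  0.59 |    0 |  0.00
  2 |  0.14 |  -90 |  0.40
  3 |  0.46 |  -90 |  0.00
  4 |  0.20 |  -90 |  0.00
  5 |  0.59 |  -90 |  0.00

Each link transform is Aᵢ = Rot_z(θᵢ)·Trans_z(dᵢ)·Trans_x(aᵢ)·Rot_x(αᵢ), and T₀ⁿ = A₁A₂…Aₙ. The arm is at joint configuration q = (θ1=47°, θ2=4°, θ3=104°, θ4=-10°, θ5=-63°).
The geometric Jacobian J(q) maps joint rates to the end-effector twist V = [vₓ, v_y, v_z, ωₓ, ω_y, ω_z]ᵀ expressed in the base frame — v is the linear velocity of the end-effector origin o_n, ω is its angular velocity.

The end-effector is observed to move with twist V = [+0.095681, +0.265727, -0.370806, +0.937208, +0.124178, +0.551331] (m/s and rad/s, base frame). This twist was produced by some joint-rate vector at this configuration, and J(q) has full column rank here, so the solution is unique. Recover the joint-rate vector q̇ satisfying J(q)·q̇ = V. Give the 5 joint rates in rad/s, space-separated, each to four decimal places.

0.3290 0.4500 -0.3390 -0.7210 0.3160

o_n = [-0.0338, 0.0219, -0.3662]
J₁: ẑ×o_n = [-0.0219, -0.0338, 0.0000], ω = ẑ
J2: z=[0.0000, 0.0000, 1.0000] o=[0.4024, 0.4315, 0.0000] → [0.4096, -0.4362, 0.0000, 0.0000, 0.0000, 1.0000]
J3: z=[-0.7771, 0.6293, 0.0000] o=[0.4905, 0.5403, 0.4000] → [-0.4822, -0.5955, 0.7328, -0.7771, 0.6293, 0.0000]
J4: z=[-0.6106, -0.7541, 0.2419] o=[0.4205, 0.4538, -0.0463] → [0.3457, -0.3052, -0.0788, -0.6106, -0.7541, 0.2419]
J5: z=[0.7389, -0.6524, -0.1685] o=[0.3635, 0.4386, -0.2374] → [0.0138, 0.1621, -0.5671, 0.7389, -0.6524, -0.1685]
q̇ = J⁺·V = [0.3290, 0.4500, -0.3390, -0.7210, 0.3160]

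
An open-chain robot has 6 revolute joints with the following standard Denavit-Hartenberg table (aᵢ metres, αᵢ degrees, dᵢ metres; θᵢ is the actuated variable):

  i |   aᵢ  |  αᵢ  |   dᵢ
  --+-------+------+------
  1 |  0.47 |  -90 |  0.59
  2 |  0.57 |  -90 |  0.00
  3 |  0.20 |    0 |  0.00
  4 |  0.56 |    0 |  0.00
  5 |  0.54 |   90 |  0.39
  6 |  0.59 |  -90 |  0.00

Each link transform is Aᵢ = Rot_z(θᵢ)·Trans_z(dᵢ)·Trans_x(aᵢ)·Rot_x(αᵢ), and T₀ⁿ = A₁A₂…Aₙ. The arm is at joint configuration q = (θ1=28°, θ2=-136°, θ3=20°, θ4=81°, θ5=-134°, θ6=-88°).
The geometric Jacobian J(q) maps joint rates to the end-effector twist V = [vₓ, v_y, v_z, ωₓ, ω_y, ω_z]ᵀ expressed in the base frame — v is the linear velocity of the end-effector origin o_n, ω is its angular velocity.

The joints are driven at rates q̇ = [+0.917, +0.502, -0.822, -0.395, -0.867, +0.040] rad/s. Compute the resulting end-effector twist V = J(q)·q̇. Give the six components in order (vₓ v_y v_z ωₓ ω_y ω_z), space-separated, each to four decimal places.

0.1934 0.7612 0.5506 -1.5158 -0.1994 -0.5972

o_n = [-0.2728, -0.4993, 1.2253]
J₁: ẑ×o_n = [0.4993, -0.2728, 0.0000], ω = ẑ
J2: z=[-0.4695, 0.8829, 0.0000] o=[0.4150, 0.2207, 0.5900] → [0.5609, 0.2982, 0.9452, -0.4695, 0.8829, 0.0000]
J3: z=[0.6133, 0.3261, 0.7193] o=[0.0530, 0.0282, 0.9860] → [0.4575, -0.3811, -0.2173, 0.6133, 0.3261, 0.7193]
J4: z=[0.6133, 0.3261, 0.7193] o=[-0.0343, -0.0957, 1.1165] → [0.3258, -0.2382, -0.1698, 0.6133, 0.3261, 0.7193]
J5: z=[0.6133, 0.3261, 0.7193] o=[0.2916, -0.5450, 1.0423] → [0.0268, -0.5182, 0.2121, 0.6133, 0.3261, 0.7193]
J6: z=[-0.0478, 0.9244, -0.3783] o=[0.1051, -0.3111, 1.6374] → [-0.4522, 0.1233, 0.3583, -0.0478, 0.9244, -0.3783]
V = J·q̇ = [0.1934, 0.7612, 0.5506, -1.5158, -0.1994, -0.5972]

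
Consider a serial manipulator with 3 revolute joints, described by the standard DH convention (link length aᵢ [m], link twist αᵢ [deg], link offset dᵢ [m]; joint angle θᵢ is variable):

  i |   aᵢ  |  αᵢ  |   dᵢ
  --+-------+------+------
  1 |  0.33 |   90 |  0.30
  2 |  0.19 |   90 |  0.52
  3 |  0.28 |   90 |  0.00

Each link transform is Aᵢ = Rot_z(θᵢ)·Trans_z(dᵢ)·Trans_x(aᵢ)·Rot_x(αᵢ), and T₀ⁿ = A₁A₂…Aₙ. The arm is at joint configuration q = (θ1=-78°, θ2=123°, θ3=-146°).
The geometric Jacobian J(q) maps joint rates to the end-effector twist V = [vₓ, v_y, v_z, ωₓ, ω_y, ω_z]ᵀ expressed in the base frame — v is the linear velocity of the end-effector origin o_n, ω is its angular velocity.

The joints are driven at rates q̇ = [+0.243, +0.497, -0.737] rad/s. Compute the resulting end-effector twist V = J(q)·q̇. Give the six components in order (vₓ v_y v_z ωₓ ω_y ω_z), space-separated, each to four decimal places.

-0.0484 -0.1828 -0.0854 -0.6146 0.5013 -0.1584

o_n = [-0.2821, -0.4208, 0.2647]
J₁: ẑ×o_n = [0.4208, -0.2821, 0.0000], ω = ẑ
J2: z=[-0.9781, -0.2079, 0.0000] o=[0.0686, -0.3228, 0.3000] → [0.0073, -0.0346, 0.0229, -0.9781, -0.2079, 0.0000]
J3: z=[0.1744, -0.8203, 0.5446] o=[-0.4615, -0.3297, 0.4593] → [0.2093, 0.1317, 0.1313, 0.1744, -0.8203, 0.5446]
V = J·q̇ = [-0.0484, -0.1828, -0.0854, -0.6146, 0.5013, -0.1584]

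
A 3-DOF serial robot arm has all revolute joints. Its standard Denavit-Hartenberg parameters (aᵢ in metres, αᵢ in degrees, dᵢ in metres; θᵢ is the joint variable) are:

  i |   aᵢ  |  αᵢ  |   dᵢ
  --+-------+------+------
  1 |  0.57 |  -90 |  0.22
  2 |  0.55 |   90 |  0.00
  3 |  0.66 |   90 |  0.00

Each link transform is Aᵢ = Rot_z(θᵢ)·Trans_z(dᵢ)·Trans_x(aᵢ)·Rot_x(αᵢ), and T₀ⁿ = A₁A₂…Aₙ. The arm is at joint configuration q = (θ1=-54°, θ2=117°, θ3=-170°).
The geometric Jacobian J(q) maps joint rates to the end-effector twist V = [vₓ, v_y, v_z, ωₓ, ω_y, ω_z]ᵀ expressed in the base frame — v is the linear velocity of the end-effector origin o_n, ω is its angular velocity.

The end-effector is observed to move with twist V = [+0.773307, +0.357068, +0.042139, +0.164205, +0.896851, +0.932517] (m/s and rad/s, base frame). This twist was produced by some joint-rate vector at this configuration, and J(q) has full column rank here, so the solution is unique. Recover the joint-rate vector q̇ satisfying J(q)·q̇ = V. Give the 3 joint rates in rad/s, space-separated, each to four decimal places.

0.6120 0.6600 -0.7060

o_n = [0.2690, -0.5652, 0.3091]
J₁: ẑ×o_n = [0.5652, 0.2690, -0.0000], ω = ẑ
J2: z=[0.8090, 0.5878, 0.0000] o=[0.3350, -0.4611, 0.2200] → [0.0524, -0.0721, -0.0454, 0.8090, 0.5878, 0.0000]
J3: z=[0.5237, -0.7208, -0.4540] o=[0.1883, -0.2591, -0.2701] → [-0.5564, -0.3400, -0.1021, 0.5237, -0.7208, -0.4540]
q̇ = J⁺·V = [0.6120, 0.6600, -0.7060]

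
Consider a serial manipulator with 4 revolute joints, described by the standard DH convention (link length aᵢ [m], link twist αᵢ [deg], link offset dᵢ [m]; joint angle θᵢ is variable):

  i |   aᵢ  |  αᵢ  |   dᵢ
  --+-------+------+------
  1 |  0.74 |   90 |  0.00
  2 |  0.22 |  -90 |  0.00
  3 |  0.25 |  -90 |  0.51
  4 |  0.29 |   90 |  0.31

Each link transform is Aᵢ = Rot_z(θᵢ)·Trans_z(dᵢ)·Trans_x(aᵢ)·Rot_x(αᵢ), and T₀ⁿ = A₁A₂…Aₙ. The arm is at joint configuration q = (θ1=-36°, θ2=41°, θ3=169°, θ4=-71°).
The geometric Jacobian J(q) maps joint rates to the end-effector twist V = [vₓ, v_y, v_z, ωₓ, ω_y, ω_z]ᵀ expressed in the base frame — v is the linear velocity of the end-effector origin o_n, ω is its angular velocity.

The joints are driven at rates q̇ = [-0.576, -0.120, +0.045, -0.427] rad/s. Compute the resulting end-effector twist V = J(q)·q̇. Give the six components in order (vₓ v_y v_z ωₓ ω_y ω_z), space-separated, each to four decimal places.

-0.0644 -0.0683 0.1907 0.3428 0.4174 -0.4886

o_n = [-0.0660, -0.2470, 0.4756]
J₁: ẑ×o_n = [0.2470, -0.0660, 0.0000], ω = ẑ
J2: z=[-0.5878, -0.8090, 0.0000] o=[0.5987, -0.4350, 0.0000] → [-0.3847, 0.2795, -0.6482, -0.5878, -0.8090, 0.0000]
J3: z=[-0.5308, 0.3856, 0.7547] o=[0.7330, -0.5326, 0.1443] → [-0.0878, -0.4272, 0.1565, -0.5308, 0.3856, 0.7547]
J4: z=[-0.6935, -0.7095, -0.1252] o=[0.3405, -0.1884, 0.3682] → [-0.0835, 0.1253, -0.2478, -0.6935, -0.7095, -0.1252]
V = J·q̇ = [-0.0644, -0.0683, 0.1907, 0.3428, 0.4174, -0.4886]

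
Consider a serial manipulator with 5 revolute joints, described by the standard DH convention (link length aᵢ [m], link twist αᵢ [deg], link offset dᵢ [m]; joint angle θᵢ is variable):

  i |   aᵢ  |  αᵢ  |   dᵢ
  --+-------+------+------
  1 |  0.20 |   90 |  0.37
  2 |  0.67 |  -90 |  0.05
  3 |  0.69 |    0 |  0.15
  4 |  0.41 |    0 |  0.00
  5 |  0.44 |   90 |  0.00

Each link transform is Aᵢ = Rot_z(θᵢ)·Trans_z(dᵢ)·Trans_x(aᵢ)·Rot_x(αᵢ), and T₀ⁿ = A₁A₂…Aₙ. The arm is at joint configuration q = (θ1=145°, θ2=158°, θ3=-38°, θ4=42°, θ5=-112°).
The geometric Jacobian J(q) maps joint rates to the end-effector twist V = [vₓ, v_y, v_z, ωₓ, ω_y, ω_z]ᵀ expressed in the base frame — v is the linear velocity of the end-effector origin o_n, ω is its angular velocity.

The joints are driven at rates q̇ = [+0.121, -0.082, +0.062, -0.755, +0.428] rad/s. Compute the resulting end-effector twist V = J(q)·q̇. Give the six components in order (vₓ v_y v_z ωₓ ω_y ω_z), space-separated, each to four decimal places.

0.0453 0.4115 0.0934 -0.1284 -0.0102 0.3667

o_n = [1.5074, 0.0001, 0.7879]
J₁: ẑ×o_n = [-0.0001, 1.5074, 0.0000], ω = ẑ
J2: z=[0.5736, 0.8192, 0.0000] o=[-0.1638, 0.1147, 0.3700] → [0.3423, -0.2397, -1.4347, 0.5736, 0.8192, 0.0000]
J3: z=[0.3069, -0.2149, -0.9272] o=[0.3737, -0.2006, 0.6210] → [0.1503, -1.1023, 0.3052, 0.3069, -0.2149, -0.9272]
J4: z=[0.3069, -0.2149, -0.9272] o=[1.0764, -0.1740, 0.6856] → [0.1395, -0.4310, 0.1460, 0.3069, -0.2149, -0.9272]
J5: z=[0.3069, -0.2149, -0.9272] o=[1.3706, -0.4150, 0.8388] → [0.3958, -0.1112, 0.1568, 0.3069, -0.2149, -0.9272]
V = J·q̇ = [0.0453, 0.4115, 0.0934, -0.1284, -0.0102, 0.3667]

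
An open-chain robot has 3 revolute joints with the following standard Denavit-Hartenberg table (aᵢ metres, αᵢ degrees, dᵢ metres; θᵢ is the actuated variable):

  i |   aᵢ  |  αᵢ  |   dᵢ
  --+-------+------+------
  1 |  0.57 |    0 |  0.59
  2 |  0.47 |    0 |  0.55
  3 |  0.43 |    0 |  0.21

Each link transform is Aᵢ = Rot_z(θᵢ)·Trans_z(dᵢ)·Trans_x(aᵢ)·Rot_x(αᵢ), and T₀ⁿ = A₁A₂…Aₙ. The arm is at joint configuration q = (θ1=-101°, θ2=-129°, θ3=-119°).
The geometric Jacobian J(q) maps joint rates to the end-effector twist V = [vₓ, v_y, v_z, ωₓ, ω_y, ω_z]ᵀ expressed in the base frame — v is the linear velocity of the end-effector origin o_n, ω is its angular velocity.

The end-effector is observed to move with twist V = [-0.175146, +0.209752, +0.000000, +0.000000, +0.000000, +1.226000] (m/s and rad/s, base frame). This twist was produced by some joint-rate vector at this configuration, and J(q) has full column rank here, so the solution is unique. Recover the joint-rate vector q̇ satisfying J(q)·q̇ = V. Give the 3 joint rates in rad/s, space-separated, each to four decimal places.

0.4240 0.4420 0.3600

o_n = [0.0112, -0.1174, 1.3500]
J₁: ẑ×o_n = [0.1174, 0.0112, -0.0000], ω = ẑ
J2: z=[0.0000, 0.0000, 1.0000] o=[-0.1088, -0.5595, 0.5900] → [-0.4421, 0.1200, 0.0000, 0.0000, 0.0000, 1.0000]
J3: z=[0.0000, 0.0000, 1.0000] o=[-0.4109, -0.1995, 1.1400] → [-0.0820, 0.4221, 0.0000, 0.0000, 0.0000, 1.0000]
q̇ = J⁺·V = [0.4240, 0.4420, 0.3600]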